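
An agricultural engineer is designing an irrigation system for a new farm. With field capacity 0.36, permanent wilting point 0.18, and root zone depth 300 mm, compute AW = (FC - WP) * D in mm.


AW = (FC - WP) * D
   = (0.36 - 0.18) * 300
   = 0.18 * 300
   = 54 mm


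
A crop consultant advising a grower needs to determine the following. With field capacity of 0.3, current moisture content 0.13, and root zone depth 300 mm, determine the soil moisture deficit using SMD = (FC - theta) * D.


SMD = (FC - theta) * D
    = (0.3 - 0.13) * 300
    = 0.170 * 300
    = 51 mm


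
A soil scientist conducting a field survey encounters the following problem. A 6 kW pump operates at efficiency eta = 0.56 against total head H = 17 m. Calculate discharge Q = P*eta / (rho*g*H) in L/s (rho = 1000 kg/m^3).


Q = (P * 1000 * eta) / (rho * g * H)
  = (6 * 1000 * 0.56) / (1000 * 9.81 * 17)
  = 3360 / 166770
  = 0.02015 m^3/s = 20.15 L/s


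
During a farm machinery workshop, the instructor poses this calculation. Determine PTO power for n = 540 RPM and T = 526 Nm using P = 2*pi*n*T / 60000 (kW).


P = 2*pi*n*T / 60000
  = 2*pi * 540 * 526 / 60000
  = 1784675.95 / 60000
  = 29.74 kW


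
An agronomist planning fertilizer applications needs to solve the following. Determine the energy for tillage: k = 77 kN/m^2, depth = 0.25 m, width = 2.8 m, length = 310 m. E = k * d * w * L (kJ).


E = k * d * w * L
  = 77 * 0.25 * 2.8 * 310
  = 16709 kJ


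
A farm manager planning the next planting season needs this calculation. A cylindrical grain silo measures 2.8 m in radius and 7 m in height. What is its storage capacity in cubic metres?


V = pi * r^2 * h
  = pi * 2.8^2 * 7
  = pi * 7.84 * 7
  = 172.41 m^3


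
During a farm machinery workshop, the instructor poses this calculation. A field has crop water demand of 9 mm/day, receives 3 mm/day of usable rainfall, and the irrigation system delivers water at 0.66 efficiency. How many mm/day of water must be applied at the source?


IWR = (ETc - Pe) / Ea
    = (9 - 3) / 0.66
    = 6 / 0.66
    = 9.09 mm/day


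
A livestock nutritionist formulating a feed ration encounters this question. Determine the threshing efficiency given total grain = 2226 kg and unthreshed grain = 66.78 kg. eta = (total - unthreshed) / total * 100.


eta = (total - unthreshed) / total * 100
    = (2226 - 66.78) / 2226 * 100
    = 2159.22 / 2226 * 100
    = 97%


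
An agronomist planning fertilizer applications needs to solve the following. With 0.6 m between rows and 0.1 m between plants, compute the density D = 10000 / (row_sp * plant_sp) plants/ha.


D = 10000 / (row_sp * plant_sp)
  = 10000 / (0.6 * 0.1)
  = 10000 / 0.0600
  = 166666.67 plants/ha


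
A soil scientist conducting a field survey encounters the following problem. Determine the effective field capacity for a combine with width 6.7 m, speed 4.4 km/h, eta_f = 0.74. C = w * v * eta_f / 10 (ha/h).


C = w * v * eta_f / 10
  = 6.7 * 4.4 * 0.74 / 10
  = 21.82 / 10
  = 2.18 ha/h


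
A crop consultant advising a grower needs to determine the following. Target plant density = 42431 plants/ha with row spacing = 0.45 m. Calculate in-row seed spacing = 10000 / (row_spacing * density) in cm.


spacing = 10000 / (row_sp * density)
        = 10000 / (0.45 * 42431)
        = 10000 / 19093.95
        = 0.52373 m = 52.37 cm


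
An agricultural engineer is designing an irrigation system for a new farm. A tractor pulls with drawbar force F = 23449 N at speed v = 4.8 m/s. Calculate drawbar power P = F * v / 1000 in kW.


P = F * v / 1000
  = 23449 * 4.8 / 1000
  = 112555.20 / 1000
  = 112.56 kW


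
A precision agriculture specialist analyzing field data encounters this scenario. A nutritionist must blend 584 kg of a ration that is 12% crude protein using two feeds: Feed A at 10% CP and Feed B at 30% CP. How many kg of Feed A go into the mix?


parts_A = CP_b - target = 30 - 12 = 18
parts_B = target - CP_a = 12 - 10 = 2
total_parts = 18 + 2 = 20
Feed A = 584 * 18 / 20 = 525.60 kg
Feed B = 584 * 2 / 20 = 58.40 kg

525.60 kg


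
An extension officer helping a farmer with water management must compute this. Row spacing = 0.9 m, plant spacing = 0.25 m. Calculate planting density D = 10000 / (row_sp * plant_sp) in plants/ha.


D = 10000 / (row_sp * plant_sp)
  = 10000 / (0.9 * 0.25)
  = 10000 / 0.2250
  = 44444.44 plants/ha


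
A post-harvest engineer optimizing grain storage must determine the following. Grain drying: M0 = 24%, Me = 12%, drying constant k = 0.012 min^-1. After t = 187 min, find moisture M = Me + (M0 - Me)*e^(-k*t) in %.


M = Me + (M0 - Me) * e^(-k*t)
  = 12 + (24 - 12) * e^(-0.012*187)
  = 12 + 12 * e^(-2.244)
  = 12 + 12 * 0.10603
  = 12 + 1.2724
  = 13.27%


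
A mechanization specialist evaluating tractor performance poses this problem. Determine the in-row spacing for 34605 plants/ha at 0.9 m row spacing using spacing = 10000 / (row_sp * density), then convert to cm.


spacing = 10000 / (row_sp * density)
        = 10000 / (0.9 * 34605)
        = 10000 / 31144.50
        = 0.32108 m = 32.11 cm


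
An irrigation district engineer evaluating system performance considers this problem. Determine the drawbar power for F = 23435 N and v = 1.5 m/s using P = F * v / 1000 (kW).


P = F * v / 1000
  = 23435 * 1.5 / 1000
  = 35152.50 / 1000
  = 35.15 kW


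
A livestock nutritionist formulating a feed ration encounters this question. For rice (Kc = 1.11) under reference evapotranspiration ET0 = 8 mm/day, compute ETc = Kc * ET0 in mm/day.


ETc = Kc * ET0
    = 1.11 * 8
    = 8.88 mm/day


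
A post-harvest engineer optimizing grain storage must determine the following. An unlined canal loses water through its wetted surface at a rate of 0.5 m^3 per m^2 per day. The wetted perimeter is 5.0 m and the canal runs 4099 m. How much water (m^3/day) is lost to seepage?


S = C * P * L
  = 0.5 * 5.0 * 4099
  = 10247.50 m^3/day


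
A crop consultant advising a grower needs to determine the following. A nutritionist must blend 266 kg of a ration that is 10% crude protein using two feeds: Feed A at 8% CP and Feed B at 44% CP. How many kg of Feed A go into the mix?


parts_A = CP_b - target = 44 - 10 = 34
parts_B = target - CP_a = 10 - 8 = 2
total_parts = 34 + 2 = 36
Feed A = 266 * 34 / 36 = 251.22 kg
Feed B = 266 * 2 / 36 = 14.78 kg

251.22 kg


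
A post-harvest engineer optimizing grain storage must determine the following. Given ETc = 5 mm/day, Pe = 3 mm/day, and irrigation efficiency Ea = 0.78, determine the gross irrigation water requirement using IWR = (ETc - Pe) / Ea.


IWR = (ETc - Pe) / Ea
    = (5 - 3) / 0.78
    = 2 / 0.78
    = 2.56 mm/day


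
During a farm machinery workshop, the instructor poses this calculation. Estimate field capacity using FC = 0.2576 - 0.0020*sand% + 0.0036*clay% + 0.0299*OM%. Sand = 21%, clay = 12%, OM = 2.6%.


FC = 0.2576 - 0.0020*21 + 0.0036*12 + 0.0299*2.6
   = 0.2576 - 0.0420 + 0.0432 + 0.0777
   = 0.3365


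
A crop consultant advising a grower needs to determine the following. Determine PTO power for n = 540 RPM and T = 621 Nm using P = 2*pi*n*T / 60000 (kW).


P = 2*pi*n*T / 60000
  = 2*pi * 540 * 621 / 60000
  = 2107003.36 / 60000
  = 35.12 kW


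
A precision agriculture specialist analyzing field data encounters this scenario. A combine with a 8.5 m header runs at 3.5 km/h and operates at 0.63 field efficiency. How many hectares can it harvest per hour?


C = w * v * eta_f / 10
  = 8.5 * 3.5 * 0.63 / 10
  = 18.74 / 10
  = 1.87 ha/h


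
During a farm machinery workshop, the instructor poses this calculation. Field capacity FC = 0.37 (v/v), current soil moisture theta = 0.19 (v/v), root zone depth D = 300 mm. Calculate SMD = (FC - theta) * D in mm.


SMD = (FC - theta) * D
    = (0.37 - 0.19) * 300
    = 0.180 * 300
    = 54 mm


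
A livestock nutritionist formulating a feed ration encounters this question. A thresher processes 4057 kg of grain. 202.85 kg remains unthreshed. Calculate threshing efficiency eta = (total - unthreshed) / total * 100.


eta = (total - unthreshed) / total * 100
    = (4057 - 202.85) / 4057 * 100
    = 3854.15 / 4057 * 100
    = 95%


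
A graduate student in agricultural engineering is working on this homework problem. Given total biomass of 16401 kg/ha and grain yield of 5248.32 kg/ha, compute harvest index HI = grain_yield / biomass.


HI = grain_yield / biomass
   = 5248.32 / 16401
   = 0.32


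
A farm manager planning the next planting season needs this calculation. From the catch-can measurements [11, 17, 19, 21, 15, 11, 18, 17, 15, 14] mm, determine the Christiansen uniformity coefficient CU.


xbar = 158 / 10 = 15.800
sum|xi - xbar| = 26
CU = 100 * (1 - 26 / (10 * 15.800))
   = 100 * (1 - 0.1646)
   = 83.54%


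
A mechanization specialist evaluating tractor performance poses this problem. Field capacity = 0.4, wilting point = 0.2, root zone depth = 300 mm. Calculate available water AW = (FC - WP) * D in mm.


AW = (FC - WP) * D
   = (0.4 - 0.2) * 300
   = 0.20 * 300
   = 60 mm


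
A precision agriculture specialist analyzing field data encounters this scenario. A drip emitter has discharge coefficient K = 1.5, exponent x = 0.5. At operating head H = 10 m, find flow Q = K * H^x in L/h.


Q = K * H^x
  = 1.5 * 10^0.5
  = 1.5 * 3.1623
  = 4.74 L/h


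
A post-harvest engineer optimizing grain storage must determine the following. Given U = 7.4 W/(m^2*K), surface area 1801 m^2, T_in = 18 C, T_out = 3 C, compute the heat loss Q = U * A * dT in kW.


dT = 18 - (3) = 15 K
Q = U * A * dT
  = 7.4 * 1801 * 15
  = 199911 W = 199.91 kW


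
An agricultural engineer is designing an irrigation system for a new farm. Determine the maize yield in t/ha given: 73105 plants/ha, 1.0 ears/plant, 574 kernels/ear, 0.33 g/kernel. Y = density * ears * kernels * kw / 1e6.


Y = density * ears * kernels * kw
  = 73105 * 1.0 * 574 * 0.33 g/ha
  = 13847549.10 g/ha
  = 13847.55 kg/ha = 13.85 t/ha


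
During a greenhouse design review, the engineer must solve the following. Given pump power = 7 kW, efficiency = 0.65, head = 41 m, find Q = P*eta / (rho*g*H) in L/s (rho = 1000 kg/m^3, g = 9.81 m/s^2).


Q = (P * 1000 * eta) / (rho * g * H)
  = (7 * 1000 * 0.65) / (1000 * 9.81 * 41)
  = 4550 / 402210
  = 0.01131 m^3/s = 11.31 L/s


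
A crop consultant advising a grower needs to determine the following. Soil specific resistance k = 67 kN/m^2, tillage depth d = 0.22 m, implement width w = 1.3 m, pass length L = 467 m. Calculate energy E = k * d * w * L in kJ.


E = k * d * w * L
  = 67 * 0.22 * 1.3 * 467
  = 8948.65 kJ


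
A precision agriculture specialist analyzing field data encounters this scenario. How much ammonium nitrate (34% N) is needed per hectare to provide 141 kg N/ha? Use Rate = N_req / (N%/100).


Rate = N_required / (N_content / 100)
     = 141 / (34 / 100)
     = 141 / 0.34
     = 414.71 kg/ha


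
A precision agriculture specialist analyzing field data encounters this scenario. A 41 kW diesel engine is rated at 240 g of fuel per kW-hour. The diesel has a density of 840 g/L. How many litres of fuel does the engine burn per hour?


FC = P * BSFC / rho_fuel
   = 41 * 240 / 840
   = 9840 / 840
   = 11.71 L/h


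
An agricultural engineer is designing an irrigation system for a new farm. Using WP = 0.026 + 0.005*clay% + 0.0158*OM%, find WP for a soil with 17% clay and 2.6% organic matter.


WP = 0.026 + 0.005*17 + 0.0158*2.6
   = 0.026 + 0.0850 + 0.0411
   = 0.1521


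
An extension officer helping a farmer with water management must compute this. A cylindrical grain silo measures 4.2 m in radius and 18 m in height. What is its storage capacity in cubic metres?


V = pi * r^2 * h
  = pi * 4.2^2 * 18
  = pi * 17.64 * 18
  = 997.52 m^3


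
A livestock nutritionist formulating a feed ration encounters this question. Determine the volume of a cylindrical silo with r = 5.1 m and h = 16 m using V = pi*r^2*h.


V = pi * r^2 * h
  = pi * 5.1^2 * 16
  = pi * 26.01 * 16
  = 1307.41 m^3


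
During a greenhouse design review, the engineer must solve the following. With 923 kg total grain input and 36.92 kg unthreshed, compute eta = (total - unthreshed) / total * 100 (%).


eta = (total - unthreshed) / total * 100
    = (923 - 36.92) / 923 * 100
    = 886.08 / 923 * 100
    = 96%


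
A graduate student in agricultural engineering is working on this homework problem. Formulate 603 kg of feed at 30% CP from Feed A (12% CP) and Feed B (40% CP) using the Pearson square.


parts_A = CP_b - target = 40 - 30 = 10
parts_B = target - CP_a = 30 - 12 = 18
total_parts = 10 + 18 = 28
Feed A = 603 * 10 / 28 = 215.36 kg
Feed B = 603 * 18 / 28 = 387.64 kg

215.36 kg


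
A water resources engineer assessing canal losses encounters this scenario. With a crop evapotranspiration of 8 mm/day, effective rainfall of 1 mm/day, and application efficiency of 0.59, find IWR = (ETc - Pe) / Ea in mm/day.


IWR = (ETc - Pe) / Ea
    = (8 - 1) / 0.59
    = 7 / 0.59
    = 11.86 mm/day


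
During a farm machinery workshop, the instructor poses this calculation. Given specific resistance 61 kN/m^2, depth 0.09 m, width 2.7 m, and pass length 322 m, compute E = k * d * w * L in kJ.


E = k * d * w * L
  = 61 * 0.09 * 2.7 * 322
  = 4773.01 kJ


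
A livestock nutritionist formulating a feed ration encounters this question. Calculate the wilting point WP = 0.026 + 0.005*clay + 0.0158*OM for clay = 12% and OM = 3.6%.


WP = 0.026 + 0.005*12 + 0.0158*3.6
   = 0.026 + 0.0600 + 0.0569
   = 0.1429


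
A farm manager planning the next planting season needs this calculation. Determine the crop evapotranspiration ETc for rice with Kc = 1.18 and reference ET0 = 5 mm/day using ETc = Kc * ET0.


ETc = Kc * ET0
    = 1.18 * 5
    = 5.90 mm/day


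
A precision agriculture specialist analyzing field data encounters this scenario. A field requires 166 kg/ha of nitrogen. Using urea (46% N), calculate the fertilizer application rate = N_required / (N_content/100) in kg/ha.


Rate = N_required / (N_content / 100)
     = 166 / (46 / 100)
     = 166 / 0.46
     = 360.87 kg/ha


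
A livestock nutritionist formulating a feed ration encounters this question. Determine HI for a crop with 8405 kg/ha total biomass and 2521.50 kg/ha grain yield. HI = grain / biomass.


HI = grain_yield / biomass
   = 2521.50 / 8405
   = 0.30


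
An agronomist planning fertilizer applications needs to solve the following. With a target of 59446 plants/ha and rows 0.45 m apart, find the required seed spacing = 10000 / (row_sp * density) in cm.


spacing = 10000 / (row_sp * density)
        = 10000 / (0.45 * 59446)
        = 10000 / 26750.70
        = 0.37382 m = 37.38 cm


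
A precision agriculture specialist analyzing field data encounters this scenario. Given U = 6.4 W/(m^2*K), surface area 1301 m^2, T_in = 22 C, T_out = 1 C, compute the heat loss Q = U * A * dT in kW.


dT = 22 - (1) = 21 K
Q = U * A * dT
  = 6.4 * 1301 * 21
  = 174854.40 W = 174.85 kW


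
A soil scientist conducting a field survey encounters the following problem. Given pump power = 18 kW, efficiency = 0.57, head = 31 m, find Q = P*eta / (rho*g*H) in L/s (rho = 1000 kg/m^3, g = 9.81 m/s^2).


Q = (P * 1000 * eta) / (rho * g * H)
  = (18 * 1000 * 0.57) / (1000 * 9.81 * 31)
  = 10260 / 304110
  = 0.03374 m^3/s = 33.74 L/s


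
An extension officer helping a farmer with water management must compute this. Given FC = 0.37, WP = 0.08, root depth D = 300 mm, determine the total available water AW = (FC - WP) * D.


AW = (FC - WP) * D
   = (0.37 - 0.08) * 300
   = 0.29 * 300
   = 87 mm


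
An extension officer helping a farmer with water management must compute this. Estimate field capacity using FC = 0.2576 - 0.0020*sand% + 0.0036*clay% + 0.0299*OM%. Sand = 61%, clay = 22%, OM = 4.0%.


FC = 0.2576 - 0.0020*61 + 0.0036*22 + 0.0299*4.0
   = 0.2576 - 0.1220 + 0.0792 + 0.1196
   = 0.3344


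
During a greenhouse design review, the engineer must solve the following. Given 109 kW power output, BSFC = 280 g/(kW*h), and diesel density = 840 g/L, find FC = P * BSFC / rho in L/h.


FC = P * BSFC / rho_fuel
   = 109 * 280 / 840
   = 30520 / 840
   = 36.33 L/h


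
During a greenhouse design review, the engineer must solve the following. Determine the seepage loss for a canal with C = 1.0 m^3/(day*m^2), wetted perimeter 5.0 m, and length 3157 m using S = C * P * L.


S = C * P * L
  = 1.0 * 5.0 * 3157
  = 15785 m^3/day


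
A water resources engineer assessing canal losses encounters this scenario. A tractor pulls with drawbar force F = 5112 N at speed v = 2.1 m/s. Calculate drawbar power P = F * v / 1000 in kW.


P = F * v / 1000
  = 5112 * 2.1 / 1000
  = 10735.20 / 1000
  = 10.74 kW


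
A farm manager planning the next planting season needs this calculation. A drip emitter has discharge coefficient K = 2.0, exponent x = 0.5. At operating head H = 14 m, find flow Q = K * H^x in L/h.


Q = K * H^x
  = 2.0 * 14^0.5
  = 2.0 * 3.7417
  = 7.48 L/h


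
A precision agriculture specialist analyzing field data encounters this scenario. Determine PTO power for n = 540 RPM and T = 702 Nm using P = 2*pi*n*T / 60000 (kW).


P = 2*pi*n*T / 60000
  = 2*pi * 540 * 702 / 60000
  = 2381829.89 / 60000
  = 39.70 kW


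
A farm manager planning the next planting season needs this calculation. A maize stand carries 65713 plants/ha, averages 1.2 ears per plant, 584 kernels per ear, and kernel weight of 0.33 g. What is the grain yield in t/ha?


Y = density * ears * kernels * kw
  = 65713 * 1.2 * 584 * 0.33 g/ha
  = 15197051.23 g/ha
  = 15197.05 kg/ha = 15.20 t/ha


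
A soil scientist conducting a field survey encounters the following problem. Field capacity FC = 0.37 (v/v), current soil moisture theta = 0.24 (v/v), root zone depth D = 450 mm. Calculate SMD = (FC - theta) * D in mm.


SMD = (FC - theta) * D
    = (0.37 - 0.24) * 450
    = 0.130 * 450
    = 58.50 mm


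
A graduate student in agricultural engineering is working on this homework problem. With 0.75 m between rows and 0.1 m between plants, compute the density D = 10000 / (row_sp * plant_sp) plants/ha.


D = 10000 / (row_sp * plant_sp)
  = 10000 / (0.75 * 0.1)
  = 10000 / 0.0750
  = 133333.33 plants/ha


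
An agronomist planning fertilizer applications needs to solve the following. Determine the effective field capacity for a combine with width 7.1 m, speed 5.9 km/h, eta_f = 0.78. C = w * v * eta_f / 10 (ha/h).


C = w * v * eta_f / 10
  = 7.1 * 5.9 * 0.78 / 10
  = 32.67 / 10
  = 3.27 ha/h


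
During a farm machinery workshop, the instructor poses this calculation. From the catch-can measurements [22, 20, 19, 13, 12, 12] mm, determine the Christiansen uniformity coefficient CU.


xbar = 98 / 6 = 16.333
sum|xi - xbar| = 24
CU = 100 * (1 - 24 / (6 * 16.333))
   = 100 * (1 - 0.2449)
   = 75.51%


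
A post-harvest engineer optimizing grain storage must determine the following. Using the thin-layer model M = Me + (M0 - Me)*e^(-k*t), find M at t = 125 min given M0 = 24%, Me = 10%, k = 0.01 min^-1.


M = Me + (M0 - Me) * e^(-k*t)
  = 10 + (24 - 10) * e^(-0.01*125)
  = 10 + 14 * e^(-1.250)
  = 10 + 14 * 0.28650
  = 10 + 4.0111
  = 14.01%


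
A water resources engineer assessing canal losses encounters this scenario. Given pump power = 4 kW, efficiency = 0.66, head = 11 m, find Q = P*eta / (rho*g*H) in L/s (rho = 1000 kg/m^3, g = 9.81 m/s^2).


Q = (P * 1000 * eta) / (rho * g * H)
  = (4 * 1000 * 0.66) / (1000 * 9.81 * 11)
  = 2640 / 107910
  = 0.02446 m^3/s = 24.46 L/s


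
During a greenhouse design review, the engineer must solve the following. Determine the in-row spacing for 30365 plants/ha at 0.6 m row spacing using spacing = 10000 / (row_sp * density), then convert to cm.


spacing = 10000 / (row_sp * density)
        = 10000 / (0.6 * 30365)
        = 10000 / 18219
        = 0.54888 m = 54.89 cm


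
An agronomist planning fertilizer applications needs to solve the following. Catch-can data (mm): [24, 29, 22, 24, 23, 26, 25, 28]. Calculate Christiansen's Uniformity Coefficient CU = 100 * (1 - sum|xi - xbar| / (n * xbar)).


xbar = 201 / 8 = 25.125
sum|xi - xbar| = 15.250
CU = 100 * (1 - 15.250 / (8 * 25.125))
   = 100 * (1 - 0.0759)
   = 92.41%


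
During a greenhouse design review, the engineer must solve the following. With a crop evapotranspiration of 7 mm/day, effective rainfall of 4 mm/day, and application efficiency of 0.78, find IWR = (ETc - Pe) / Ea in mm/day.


IWR = (ETc - Pe) / Ea
    = (7 - 4) / 0.78
    = 3 / 0.78
    = 3.85 mm/day


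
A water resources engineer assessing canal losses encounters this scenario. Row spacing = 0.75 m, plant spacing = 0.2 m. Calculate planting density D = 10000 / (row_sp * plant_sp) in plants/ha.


D = 10000 / (row_sp * plant_sp)
  = 10000 / (0.75 * 0.2)
  = 10000 / 0.1500
  = 66666.67 plants/ha


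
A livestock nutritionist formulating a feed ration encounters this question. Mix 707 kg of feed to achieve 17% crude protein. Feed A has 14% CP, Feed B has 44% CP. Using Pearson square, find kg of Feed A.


parts_A = CP_b - target = 44 - 17 = 27
parts_B = target - CP_a = 17 - 14 = 3
total_parts = 27 + 3 = 30
Feed A = 707 * 27 / 30 = 636.30 kg
Feed B = 707 * 3 / 30 = 70.70 kg

636.30 kg


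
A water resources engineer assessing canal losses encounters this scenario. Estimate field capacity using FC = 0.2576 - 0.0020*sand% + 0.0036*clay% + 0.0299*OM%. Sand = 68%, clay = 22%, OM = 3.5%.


FC = 0.2576 - 0.0020*68 + 0.0036*22 + 0.0299*3.5
   = 0.2576 - 0.1360 + 0.0792 + 0.1047
   = 0.3055


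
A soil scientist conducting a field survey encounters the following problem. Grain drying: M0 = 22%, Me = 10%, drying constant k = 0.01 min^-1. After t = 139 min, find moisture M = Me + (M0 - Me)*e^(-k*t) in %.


M = Me + (M0 - Me) * e^(-k*t)
  = 10 + (22 - 10) * e^(-0.01*139)
  = 10 + 12 * e^(-1.390)
  = 10 + 12 * 0.24908
  = 10 + 2.9889
  = 12.99%


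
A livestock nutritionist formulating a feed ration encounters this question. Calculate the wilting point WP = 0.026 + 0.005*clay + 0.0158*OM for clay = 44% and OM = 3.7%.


WP = 0.026 + 0.005*44 + 0.0158*3.7
   = 0.026 + 0.2200 + 0.0585
   = 0.3045


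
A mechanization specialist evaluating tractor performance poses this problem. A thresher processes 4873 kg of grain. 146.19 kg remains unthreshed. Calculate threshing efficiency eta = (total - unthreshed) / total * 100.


eta = (total - unthreshed) / total * 100
    = (4873 - 146.19) / 4873 * 100
    = 4726.81 / 4873 * 100
    = 97%


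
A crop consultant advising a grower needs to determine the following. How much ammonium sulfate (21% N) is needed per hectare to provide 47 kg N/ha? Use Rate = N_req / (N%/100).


Rate = N_required / (N_content / 100)
     = 47 / (21 / 100)
     = 47 / 0.21
     = 223.81 kg/ha


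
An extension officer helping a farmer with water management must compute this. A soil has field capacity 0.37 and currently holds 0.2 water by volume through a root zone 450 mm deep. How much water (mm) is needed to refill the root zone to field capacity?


SMD = (FC - theta) * D
    = (0.37 - 0.2) * 450
    = 0.170 * 450
    = 76.50 mm


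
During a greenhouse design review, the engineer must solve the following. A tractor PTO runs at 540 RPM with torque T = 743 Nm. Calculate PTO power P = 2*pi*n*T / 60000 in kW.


P = 2*pi*n*T / 60000
  = 2*pi * 540 * 743 / 60000
  = 2520939.61 / 60000
  = 42.02 kW


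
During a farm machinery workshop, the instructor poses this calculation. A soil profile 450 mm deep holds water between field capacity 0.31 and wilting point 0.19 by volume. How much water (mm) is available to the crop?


AW = (FC - WP) * D
   = (0.31 - 0.19) * 450
   = 0.12 * 450
   = 54 mm


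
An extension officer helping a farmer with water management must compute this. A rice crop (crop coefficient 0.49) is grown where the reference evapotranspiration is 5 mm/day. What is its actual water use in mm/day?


ETc = Kc * ET0
    = 0.49 * 5
    = 2.45 mm/day


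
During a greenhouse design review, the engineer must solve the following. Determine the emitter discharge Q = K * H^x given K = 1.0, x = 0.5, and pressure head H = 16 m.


Q = K * H^x
  = 1.0 * 16^0.5
  = 1.0 * 4
  = 4 L/h


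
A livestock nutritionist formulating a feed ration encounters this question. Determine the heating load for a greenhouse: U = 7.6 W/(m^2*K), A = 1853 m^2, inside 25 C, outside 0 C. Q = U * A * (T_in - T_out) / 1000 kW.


dT = 25 - (0) = 25 K
Q = U * A * dT
  = 7.6 * 1853 * 25
  = 352070 W = 352.07 kW


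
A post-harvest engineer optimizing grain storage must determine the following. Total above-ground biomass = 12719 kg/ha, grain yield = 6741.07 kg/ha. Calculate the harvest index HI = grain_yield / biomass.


HI = grain_yield / biomass
   = 6741.07 / 12719
   = 0.53


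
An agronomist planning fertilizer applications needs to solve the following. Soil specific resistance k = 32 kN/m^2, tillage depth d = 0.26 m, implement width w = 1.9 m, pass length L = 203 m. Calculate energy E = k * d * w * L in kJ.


E = k * d * w * L
  = 32 * 0.26 * 1.9 * 203
  = 3209.02 kJ


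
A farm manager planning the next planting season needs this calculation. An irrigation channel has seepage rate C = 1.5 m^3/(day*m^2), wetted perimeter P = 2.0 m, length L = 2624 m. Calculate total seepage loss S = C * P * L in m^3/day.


S = C * P * L
  = 1.5 * 2.0 * 2624
  = 7872 m^3/day


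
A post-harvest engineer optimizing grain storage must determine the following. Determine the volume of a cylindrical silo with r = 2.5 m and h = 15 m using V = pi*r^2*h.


V = pi * r^2 * h
  = pi * 2.5^2 * 15
  = pi * 6.25 * 15
  = 294.52 m^3


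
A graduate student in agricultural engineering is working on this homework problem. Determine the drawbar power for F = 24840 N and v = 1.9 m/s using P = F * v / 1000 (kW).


P = F * v / 1000
  = 24840 * 1.9 / 1000
  = 47196 / 1000
  = 47.20 kW


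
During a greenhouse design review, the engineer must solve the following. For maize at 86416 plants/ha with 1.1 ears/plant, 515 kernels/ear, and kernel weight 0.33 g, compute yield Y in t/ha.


Y = density * ears * kernels * kw
  = 86416 * 1.1 * 515 * 0.33 g/ha
  = 16155039.12 g/ha
  = 16155.04 kg/ha = 16.16 t/ha


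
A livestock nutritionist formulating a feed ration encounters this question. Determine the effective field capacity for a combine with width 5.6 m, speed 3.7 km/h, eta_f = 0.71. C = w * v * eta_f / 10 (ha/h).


C = w * v * eta_f / 10
  = 5.6 * 3.7 * 0.71 / 10
  = 14.71 / 10
  = 1.47 ha/h


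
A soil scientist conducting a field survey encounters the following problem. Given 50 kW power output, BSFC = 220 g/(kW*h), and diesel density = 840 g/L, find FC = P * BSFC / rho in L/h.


FC = P * BSFC / rho_fuel
   = 50 * 220 / 840
   = 11000 / 840
   = 13.10 L/h


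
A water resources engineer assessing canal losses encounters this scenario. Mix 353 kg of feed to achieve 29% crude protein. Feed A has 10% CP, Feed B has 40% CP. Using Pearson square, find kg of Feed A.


parts_A = CP_b - target = 40 - 29 = 11
parts_B = target - CP_a = 29 - 10 = 19
total_parts = 11 + 19 = 30
Feed A = 353 * 11 / 30 = 129.43 kg
Feed B = 353 * 19 / 30 = 223.57 kg

129.43 kg


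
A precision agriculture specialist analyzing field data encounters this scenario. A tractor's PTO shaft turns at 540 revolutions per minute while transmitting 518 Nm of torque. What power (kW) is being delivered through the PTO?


P = 2*pi*n*T / 60000
  = 2*pi * 540 * 518 / 60000
  = 1757532.59 / 60000
  = 29.29 kW


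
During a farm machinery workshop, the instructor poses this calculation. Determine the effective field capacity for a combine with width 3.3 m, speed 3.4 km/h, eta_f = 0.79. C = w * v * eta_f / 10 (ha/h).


C = w * v * eta_f / 10
  = 3.3 * 3.4 * 0.79 / 10
  = 8.86 / 10
  = 0.89 ha/h


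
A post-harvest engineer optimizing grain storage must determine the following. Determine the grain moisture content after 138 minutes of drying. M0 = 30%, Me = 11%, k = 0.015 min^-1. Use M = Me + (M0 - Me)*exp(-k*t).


M = Me + (M0 - Me) * e^(-k*t)
  = 11 + (30 - 11) * e^(-0.015*138)
  = 11 + 19 * e^(-2.070)
  = 11 + 19 * 0.12619
  = 11 + 2.3975
  = 13.40%


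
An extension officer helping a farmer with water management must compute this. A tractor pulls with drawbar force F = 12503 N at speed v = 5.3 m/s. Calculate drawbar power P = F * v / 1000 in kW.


P = F * v / 1000
  = 12503 * 5.3 / 1000
  = 66265.90 / 1000
  = 66.27 kW


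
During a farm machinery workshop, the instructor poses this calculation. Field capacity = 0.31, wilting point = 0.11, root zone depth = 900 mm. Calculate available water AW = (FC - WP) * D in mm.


AW = (FC - WP) * D
   = (0.31 - 0.11) * 900
   = 0.20 * 900
   = 180 mm


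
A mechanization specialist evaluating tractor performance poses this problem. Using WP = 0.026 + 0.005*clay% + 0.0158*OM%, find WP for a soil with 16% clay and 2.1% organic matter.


WP = 0.026 + 0.005*16 + 0.0158*2.1
   = 0.026 + 0.0800 + 0.0332
   = 0.1392


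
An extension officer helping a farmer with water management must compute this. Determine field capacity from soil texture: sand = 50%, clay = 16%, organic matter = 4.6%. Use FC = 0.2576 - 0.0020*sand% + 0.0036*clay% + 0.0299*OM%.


FC = 0.2576 - 0.0020*50 + 0.0036*16 + 0.0299*4.6
   = 0.2576 - 0.1000 + 0.0576 + 0.1375
   = 0.3527


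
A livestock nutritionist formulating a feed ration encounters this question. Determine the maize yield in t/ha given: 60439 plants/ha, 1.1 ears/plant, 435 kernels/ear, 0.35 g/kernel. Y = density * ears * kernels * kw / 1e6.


Y = density * ears * kernels * kw
  = 60439 * 1.1 * 435 * 0.35 g/ha
  = 10122021.53 g/ha
  = 10122.02 kg/ha = 10.12 t/ha


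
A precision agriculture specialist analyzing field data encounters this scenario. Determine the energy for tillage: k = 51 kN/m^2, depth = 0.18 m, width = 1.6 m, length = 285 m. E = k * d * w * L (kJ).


E = k * d * w * L
  = 51 * 0.18 * 1.6 * 285
  = 4186.08 kJ


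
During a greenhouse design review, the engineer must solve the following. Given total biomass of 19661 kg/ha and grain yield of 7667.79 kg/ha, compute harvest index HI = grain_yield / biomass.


HI = grain_yield / biomass
   = 7667.79 / 19661
   = 0.39


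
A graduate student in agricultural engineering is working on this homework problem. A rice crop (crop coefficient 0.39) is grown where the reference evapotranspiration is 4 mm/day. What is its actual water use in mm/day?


ETc = Kc * ET0
    = 0.39 * 4
    = 1.56 mm/day


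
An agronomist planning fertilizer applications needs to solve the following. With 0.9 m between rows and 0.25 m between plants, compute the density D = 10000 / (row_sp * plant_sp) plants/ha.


D = 10000 / (row_sp * plant_sp)
  = 10000 / (0.9 * 0.25)
  = 10000 / 0.2250
  = 44444.44 plants/ha


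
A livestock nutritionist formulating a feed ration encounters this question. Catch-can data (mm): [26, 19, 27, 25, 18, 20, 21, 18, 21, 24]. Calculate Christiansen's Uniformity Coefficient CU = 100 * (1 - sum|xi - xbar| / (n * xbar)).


xbar = 219 / 10 = 21.900
sum|xi - xbar| = 28.800
CU = 100 * (1 - 28.800 / (10 * 21.900))
   = 100 * (1 - 0.1315)
   = 86.85%


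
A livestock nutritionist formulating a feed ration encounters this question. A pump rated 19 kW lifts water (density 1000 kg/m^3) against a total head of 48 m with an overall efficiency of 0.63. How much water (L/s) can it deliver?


Q = (P * 1000 * eta) / (rho * g * H)
  = (19 * 1000 * 0.63) / (1000 * 9.81 * 48)
  = 11970 / 470880
  = 0.02542 m^3/s = 25.42 L/s


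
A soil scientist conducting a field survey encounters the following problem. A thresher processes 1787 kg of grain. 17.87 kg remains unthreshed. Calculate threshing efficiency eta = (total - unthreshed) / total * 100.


eta = (total - unthreshed) / total * 100
    = (1787 - 17.87) / 1787 * 100
    = 1769.13 / 1787 * 100
    = 99%


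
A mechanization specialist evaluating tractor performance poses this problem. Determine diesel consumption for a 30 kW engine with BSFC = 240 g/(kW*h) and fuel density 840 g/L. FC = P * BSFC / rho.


FC = P * BSFC / rho_fuel
   = 30 * 240 / 840
   = 7200 / 840
   = 8.57 L/h


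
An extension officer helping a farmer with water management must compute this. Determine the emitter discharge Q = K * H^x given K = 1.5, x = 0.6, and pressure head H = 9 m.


Q = K * H^x
  = 1.5 * 9^0.6
  = 1.5 * 3.7372
  = 5.61 L/h


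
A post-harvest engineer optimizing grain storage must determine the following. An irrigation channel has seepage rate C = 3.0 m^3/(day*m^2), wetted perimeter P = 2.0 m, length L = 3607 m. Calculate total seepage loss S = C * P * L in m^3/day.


S = C * P * L
  = 3.0 * 2.0 * 3607
  = 21642 m^3/day


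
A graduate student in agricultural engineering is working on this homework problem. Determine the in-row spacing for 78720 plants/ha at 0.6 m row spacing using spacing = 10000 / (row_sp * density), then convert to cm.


spacing = 10000 / (row_sp * density)
        = 10000 / (0.6 * 78720)
        = 10000 / 47232
        = 0.21172 m = 21.17 cm


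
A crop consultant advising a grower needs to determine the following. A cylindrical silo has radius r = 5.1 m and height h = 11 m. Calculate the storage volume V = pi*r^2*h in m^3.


V = pi * r^2 * h
  = pi * 5.1^2 * 11
  = pi * 26.01 * 11
  = 898.84 m^3


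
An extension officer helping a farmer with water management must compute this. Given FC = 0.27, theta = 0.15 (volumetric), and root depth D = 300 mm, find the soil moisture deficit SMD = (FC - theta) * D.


SMD = (FC - theta) * D
    = (0.27 - 0.15) * 300
    = 0.120 * 300
    = 36 mm


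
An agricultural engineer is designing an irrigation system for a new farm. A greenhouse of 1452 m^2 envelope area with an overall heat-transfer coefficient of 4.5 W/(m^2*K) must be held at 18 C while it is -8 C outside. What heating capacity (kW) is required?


dT = 18 - (-8) = 26 K
Q = U * A * dT
  = 4.5 * 1452 * 26
  = 169884 W = 169.88 kW


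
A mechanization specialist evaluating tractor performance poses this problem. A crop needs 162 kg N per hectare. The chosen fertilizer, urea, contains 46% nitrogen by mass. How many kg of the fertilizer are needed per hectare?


Rate = N_required / (N_content / 100)
     = 162 / (46 / 100)
     = 162 / 0.46
     = 352.17 kg/ha


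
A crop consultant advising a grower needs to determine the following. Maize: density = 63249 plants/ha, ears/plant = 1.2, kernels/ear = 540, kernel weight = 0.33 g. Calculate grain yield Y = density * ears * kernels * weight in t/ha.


Y = density * ears * kernels * kw
  = 63249 * 1.2 * 540 * 0.33 g/ha
  = 13525166.16 g/ha
  = 13525.17 kg/ha = 13.53 t/ha


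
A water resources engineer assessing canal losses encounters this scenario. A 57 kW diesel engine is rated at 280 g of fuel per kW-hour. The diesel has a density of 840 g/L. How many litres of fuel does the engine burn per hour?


FC = P * BSFC / rho_fuel
   = 57 * 280 / 840
   = 15960 / 840
   = 19 L/h


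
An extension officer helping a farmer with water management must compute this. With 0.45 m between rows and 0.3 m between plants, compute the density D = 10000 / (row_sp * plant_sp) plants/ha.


D = 10000 / (row_sp * plant_sp)
  = 10000 / (0.45 * 0.3)
  = 10000 / 0.1350
  = 74074.07 plants/ha


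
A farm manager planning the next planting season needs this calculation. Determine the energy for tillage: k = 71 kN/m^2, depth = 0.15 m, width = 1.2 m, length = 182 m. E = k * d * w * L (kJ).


E = k * d * w * L
  = 71 * 0.15 * 1.2 * 182
  = 2325.96 kJ


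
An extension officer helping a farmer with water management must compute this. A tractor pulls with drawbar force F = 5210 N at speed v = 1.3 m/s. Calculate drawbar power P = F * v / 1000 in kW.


P = F * v / 1000
  = 5210 * 1.3 / 1000
  = 6773 / 1000
  = 6.77 kW


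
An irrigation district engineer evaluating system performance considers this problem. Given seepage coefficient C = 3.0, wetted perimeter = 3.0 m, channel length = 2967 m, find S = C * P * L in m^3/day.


S = C * P * L
  = 3.0 * 3.0 * 2967
  = 26703 m^3/day


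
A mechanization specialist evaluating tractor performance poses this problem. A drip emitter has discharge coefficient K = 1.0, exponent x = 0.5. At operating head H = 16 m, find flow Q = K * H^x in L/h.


Q = K * H^x
  = 1.0 * 16^0.5
  = 1.0 * 4
  = 4 L/h


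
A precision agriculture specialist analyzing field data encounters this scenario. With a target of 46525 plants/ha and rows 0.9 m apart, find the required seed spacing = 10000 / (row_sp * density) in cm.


spacing = 10000 / (row_sp * density)
        = 10000 / (0.9 * 46525)
        = 10000 / 41872.50
        = 0.23882 m = 23.88 cm


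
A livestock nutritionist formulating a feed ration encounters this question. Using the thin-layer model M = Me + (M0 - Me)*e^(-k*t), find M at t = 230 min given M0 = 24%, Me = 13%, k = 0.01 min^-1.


M = Me + (M0 - Me) * e^(-k*t)
  = 13 + (24 - 13) * e^(-0.01*230)
  = 13 + 11 * e^(-2.300)
  = 13 + 11 * 0.10026
  = 13 + 1.1028
  = 14.10%


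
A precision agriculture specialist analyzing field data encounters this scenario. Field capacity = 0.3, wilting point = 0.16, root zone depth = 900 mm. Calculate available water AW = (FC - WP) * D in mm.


AW = (FC - WP) * D
   = (0.3 - 0.16) * 900
   = 0.14 * 900
   = 126 mm


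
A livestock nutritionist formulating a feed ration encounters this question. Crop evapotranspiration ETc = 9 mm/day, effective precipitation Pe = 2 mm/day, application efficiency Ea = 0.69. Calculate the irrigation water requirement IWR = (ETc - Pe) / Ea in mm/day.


IWR = (ETc - Pe) / Ea
    = (9 - 2) / 0.69
    = 7 / 0.69
    = 10.14 mm/day


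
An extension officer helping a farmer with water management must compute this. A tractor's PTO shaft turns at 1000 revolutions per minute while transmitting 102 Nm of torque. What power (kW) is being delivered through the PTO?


P = 2*pi*n*T / 60000
  = 2*pi * 1000 * 102 / 60000
  = 640884.90 / 60000
  = 10.68 kW


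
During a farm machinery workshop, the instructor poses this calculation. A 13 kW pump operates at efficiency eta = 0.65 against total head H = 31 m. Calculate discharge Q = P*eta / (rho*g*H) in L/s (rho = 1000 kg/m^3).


Q = (P * 1000 * eta) / (rho * g * H)
  = (13 * 1000 * 0.65) / (1000 * 9.81 * 31)
  = 8450 / 304110
  = 0.02779 m^3/s = 27.79 L/s


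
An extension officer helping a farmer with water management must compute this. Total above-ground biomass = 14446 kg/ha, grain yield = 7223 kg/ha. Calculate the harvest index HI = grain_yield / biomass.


HI = grain_yield / biomass
   = 7223 / 14446
   = 0.50


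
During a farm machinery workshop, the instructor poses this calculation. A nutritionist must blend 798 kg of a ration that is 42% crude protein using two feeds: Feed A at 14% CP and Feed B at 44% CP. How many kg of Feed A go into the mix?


parts_A = CP_b - target = 44 - 42 = 2
parts_B = target - CP_a = 42 - 14 = 28
total_parts = 2 + 28 = 30
Feed A = 798 * 2 / 30 = 53.20 kg
Feed B = 798 * 28 / 30 = 744.80 kg

53.20 kg


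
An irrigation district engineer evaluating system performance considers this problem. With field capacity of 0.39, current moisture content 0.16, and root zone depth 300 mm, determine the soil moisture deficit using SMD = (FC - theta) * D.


SMD = (FC - theta) * D
    = (0.39 - 0.16) * 300
    = 0.230 * 300
    = 69 mm


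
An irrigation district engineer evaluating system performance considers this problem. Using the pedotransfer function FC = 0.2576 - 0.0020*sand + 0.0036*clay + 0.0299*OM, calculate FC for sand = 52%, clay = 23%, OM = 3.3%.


FC = 0.2576 - 0.0020*52 + 0.0036*23 + 0.0299*3.3
   = 0.2576 - 0.1040 + 0.0828 + 0.0987
   = 0.3351
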